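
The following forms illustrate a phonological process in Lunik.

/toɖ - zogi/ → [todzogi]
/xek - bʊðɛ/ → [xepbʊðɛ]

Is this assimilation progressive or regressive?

regressive

The segment that alternates is /ɖ/, which surfaces as [d] when adjacent to /z/.
The change retroflex → alveolar matches the place of the following /z/, identifying this as place assimilation.
The other alternating form patterns the same way: /k/ → [p] before /b/ (velar → bilabial, matching bilabial) — only place changes, and always toward the following segment.
Since the segment that changes precedes the conditioning segment, the assimilation is regressive.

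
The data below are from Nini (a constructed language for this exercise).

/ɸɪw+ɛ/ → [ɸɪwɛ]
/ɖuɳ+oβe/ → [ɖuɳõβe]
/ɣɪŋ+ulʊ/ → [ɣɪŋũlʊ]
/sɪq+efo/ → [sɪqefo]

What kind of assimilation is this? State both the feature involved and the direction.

The vowel /o/ surfaces as nasalised [õ] next to the preceding nasal /ɳ/ — it has acquired the [+nasal] feature of its neighbour.
Likewise in the remaining data: /u/ → [ũ] after /ŋ/ — each time a vowel is nasalised next to a preceding nasal.
No change occurs in [ɸɪwɛ], [sɪqefo] because the vowel at the boundary is adjacent to an oral consonant, not a nasal (/ɛ/ next to /w/; /e/ next to /q/).
Because the conditioning nasal is to the left of the vowel that changes, the process is progressive (perseverative).

progressive nasality assimilation (vowel nasalisation)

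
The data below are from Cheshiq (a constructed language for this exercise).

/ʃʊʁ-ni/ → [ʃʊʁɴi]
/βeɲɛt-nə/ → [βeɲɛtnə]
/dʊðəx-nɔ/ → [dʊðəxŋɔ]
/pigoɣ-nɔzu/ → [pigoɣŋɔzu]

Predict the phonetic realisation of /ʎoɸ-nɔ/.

The data show progressive place assimilation: /n/ → [ɴ] after /ʁ/; /n/ → [ŋ] after /x/; /n/ → [ŋ] after /ɣ/. In each pair only place changes, matching the preceding consonant, while manner and voice stay constant.
No alternation appears in [βeɲɛtnə]: there the adjacent consonants already agree in place (/n/ and /t/ are both alveolar), so this form is consistent with the same rule.
The rule targets /n/ (voiced alveolar nasal), which sits after the trigger /ɸ/ (bilabial).
Changing only its place to bilabial gives [m] — the voiced bilabial nasal.

[ʎoɸmɔ]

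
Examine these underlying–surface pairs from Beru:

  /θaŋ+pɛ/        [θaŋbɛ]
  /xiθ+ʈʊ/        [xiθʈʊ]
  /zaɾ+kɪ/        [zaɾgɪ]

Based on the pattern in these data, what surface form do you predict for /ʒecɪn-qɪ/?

[ʒecɪnɢɪ]

The data show progressive voicing assimilation: /p/ → [b] after /ŋ/; /k/ → [g] after /ɾ/. In each pair only voicing changes, matching the preceding consonant, while place and manner stay constant.
No alternation appears in [xiθʈʊ]: there the adjacent consonants already agree in voicing (/ʈ/ and /θ/ are both voiceless), so this form is consistent with the same rule.
The rule targets /q/ (voiceless uvular stop), which sits after the trigger /n/ (voiced).
The voiced uvular stop is [ɢ], so /q/ → [ɢ].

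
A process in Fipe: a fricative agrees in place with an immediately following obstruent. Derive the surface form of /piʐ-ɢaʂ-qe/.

[piʁɢaχqe]

/ʐ/ is a voiced retroflex fricative. The following trigger /ɢ/ is uvular, so /ʐ/ must become uvular as well.
Changing only its place to uvular gives [ʁ] — the voiced uvular fricative.
At the second juncture, /ʂ/ likewise becomes [χ] adjacent to /q/.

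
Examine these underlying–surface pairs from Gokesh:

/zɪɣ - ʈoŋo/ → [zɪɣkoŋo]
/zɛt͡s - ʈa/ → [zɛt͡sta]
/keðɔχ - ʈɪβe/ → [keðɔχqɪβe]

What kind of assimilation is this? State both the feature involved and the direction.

progressive place assimilation

Comparing underlying and surface forms, /ʈ/ → [k] is the alternation; the neighbouring /ɣ/ is constant.
/ʈ/ is retroflex while /ɣ/ is velar; the output [k] is velar, matching the trigger — so the feature that spreads is place.
Manner and voice are unchanged, so the assimilation is partial, not total.
The same holds elsewhere in the data: /ʈ/ → [t] after /t͡s/ (retroflex → alveolar, matching alveolar); /ʈ/ → [q] after /χ/ (retroflex → uvular, matching uvular) — only place changes, and always toward the preceding segment.
Since the segment that changes follows the conditioning segment, the assimilation is progressive.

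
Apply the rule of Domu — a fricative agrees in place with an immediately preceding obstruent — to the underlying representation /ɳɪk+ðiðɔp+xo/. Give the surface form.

[ɳɪkɣiðɔpɸo]

/ð/ is a voiced dental fricative. The preceding trigger /k/ is velar, so /ð/ must become velar as well.
The voiced velar fricative is [ɣ], so /ð/ → [ɣ].
At the second juncture, /x/ likewise becomes [ɸ] adjacent to /p/.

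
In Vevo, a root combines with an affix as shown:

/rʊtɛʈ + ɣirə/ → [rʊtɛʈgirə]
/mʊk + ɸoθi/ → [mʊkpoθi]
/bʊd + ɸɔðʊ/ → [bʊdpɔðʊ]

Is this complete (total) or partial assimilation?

partial assimilation

Underlying /ɣ/ is realised as [g] next to /ʈ/; /ʈ/ itself does not change.
/ɣ/ is a fricative while /ʈ/ is a stop; the output [g] is a stop, matching the trigger — so the feature that spreads is manner.
Place and voice are unchanged, so the assimilation is partial, not total.
Checking the remaining alternations: /ɸ/ → [p] after /k/ (fricative → stop, matching a stop); /ɸ/ → [p] after /d/ (fricative → stop, matching a stop) — only manner changes, and always toward the preceding segment.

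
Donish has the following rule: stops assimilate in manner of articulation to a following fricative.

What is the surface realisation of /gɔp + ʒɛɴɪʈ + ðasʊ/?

/p/ is a voiceless bilabial stop. The following trigger /ʒ/ is a fricative, so /p/ must become a fricative as well.
The voiceless bilabial fricative is [ɸ], so /p/ → [ɸ].
At the second juncture, /ʈ/ likewise becomes [ʂ] adjacent to /ð/.

[gɔɸʒɛɴɪʂðasʊ]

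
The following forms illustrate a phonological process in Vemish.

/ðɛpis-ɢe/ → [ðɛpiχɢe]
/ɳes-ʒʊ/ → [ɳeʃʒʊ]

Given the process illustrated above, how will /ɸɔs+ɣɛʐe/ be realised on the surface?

[ɸɔxɣɛʐe]

The data show regressive place assimilation: /s/ → [χ] before /ɢ/; /s/ → [ʃ] before /ʒ/. In each pair only place changes, matching the following consonant, while manner and voice stay constant.
/s/ is a voiceless alveolar fricative. The following trigger /ɣ/ is velar, so /s/ must become velar as well.
A voiceless velar fricative is [x], so the surface segment is [x].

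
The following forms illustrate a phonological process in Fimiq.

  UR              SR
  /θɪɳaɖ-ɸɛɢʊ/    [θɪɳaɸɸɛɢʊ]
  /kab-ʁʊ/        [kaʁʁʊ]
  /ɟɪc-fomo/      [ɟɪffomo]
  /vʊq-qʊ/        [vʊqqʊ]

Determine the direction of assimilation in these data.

Comparing underlying and surface forms, /ɖ/ → [ɸ] is the alternation; the neighbouring /ɸ/ is constant.
The output [ɸ] is identical to the trigger /ɸ/ — every feature (place, manner, voicing) has been copied — so this is total assimilation.
The other forms behave the same way: /b/ → [ʁ] before /ʁ/; /c/ → [f] before /f/ — in each case the output is a copy of the following consonant.
In [vʊqqʊ] the two consonants at the boundary are already identical (/q/ + /q/), so the rule applies vacuously and nothing changes.
Since the segment that changes precedes the conditioning segment, the assimilation is regressive.

regressive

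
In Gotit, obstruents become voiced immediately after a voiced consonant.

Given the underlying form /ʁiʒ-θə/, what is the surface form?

/θ/ is a voiceless dental fricative. The preceding trigger /ʒ/ is voiced, so /θ/ must become voiced as well.
Changing only its voicing to voiced gives [ð] — the voiced dental fricative.

[ʁiʒðə]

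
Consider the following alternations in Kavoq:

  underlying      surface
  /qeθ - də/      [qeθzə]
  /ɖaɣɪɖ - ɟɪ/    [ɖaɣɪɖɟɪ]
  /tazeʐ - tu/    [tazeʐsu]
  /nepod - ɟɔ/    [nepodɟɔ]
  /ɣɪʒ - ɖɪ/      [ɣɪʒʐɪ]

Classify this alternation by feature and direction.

progressive manner assimilation

The segment that alternates is /d/, which surfaces as [z] when adjacent to /θ/.
/d/ is a stop while /θ/ is a fricative; the output [z] is a fricative, matching the trigger — so the feature that spreads is manner.
Place and voice are unchanged, so the assimilation is partial, not total.
The other alternating forms pattern the same way: /t/ → [s] after /ʐ/ (stop → fricative, matching a fricative); /ɖ/ → [ʐ] after /ʒ/ (stop → fricative, matching a fricative) — only manner changes, and always toward the preceding segment.
No alternation appears in [ɖaɣɪɖɟɪ], [nepodɟɔ]: there the adjacent consonants already agree in manner (/ɟ/ and /ɖ/ are both stops; /ɟ/ and /d/ are both stops), so these forms are consistent with the same rule.
Since the segment that changes follows the conditioning segment, the assimilation is progressive.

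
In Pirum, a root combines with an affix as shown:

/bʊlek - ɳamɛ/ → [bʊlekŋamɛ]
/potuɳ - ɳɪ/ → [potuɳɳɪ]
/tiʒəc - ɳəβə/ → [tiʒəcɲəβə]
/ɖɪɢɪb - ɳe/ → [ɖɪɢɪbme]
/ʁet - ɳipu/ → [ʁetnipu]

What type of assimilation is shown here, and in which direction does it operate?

progressive place assimilation

Underlying /ɳ/ is realised as [ŋ] next to /k/; /k/ itself does not change.
The change retroflex → velar matches the place of the preceding /k/, identifying this as place assimilation.
Manner and voice are unchanged, so the assimilation is partial, not total.
The same holds elsewhere in the data: /ɳ/ → [ɲ] after /c/ (retroflex → palatal, matching palatal); /ɳ/ → [m] after /b/ (retroflex → bilabial, matching bilabial); /ɳ/ → [n] after /t/ (retroflex → alveolar, matching alveolar) — only place changes, and always toward the preceding segment.
Nothing changes in [potuɳɳɪ]: there the adjacent consonants already agree in place (/ɳ/ and /ɳ/ are both retroflex), so this form is consistent with the same rule.
Since the segment that changes follows the conditioning segment, the assimilation is progressive.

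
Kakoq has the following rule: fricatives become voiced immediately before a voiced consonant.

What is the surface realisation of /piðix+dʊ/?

/x/ is a voiceless velar fricative. The following trigger /d/ is voiced, so /x/ must become voiced as well.
The voiced velar fricative is [ɣ], so /x/ → [ɣ].

[piðiɣdʊ]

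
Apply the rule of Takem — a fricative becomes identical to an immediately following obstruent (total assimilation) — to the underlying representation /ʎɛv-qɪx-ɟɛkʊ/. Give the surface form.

[ʎɛqqɪɟɟɛkʊ]

/v/ is the segment targeted by the rule; it sits immediately before /q/, so it assimilates completely and surfaces as [q].
At the second juncture, /x/ likewise becomes [ɟ] adjacent to /ɟ/.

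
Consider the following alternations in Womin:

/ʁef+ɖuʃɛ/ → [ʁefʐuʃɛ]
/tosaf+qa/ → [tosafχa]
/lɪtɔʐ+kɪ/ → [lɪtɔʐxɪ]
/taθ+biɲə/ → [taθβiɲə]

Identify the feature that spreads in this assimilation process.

manner

The segment that alternates is /ɖ/, which surfaces as [ʐ] when adjacent to /f/.
The change stop → fricative matches the manner of the preceding /f/, identifying this as manner assimilation.
The same holds elsewhere in the data: /q/ → [χ] after /f/ (stop → fricative, matching a fricative); /k/ → [x] after /ʐ/ (stop → fricative, matching a fricative); /b/ → [β] after /θ/ (stop → fricative, matching a fricative) — only manner changes, and always toward the preceding segment.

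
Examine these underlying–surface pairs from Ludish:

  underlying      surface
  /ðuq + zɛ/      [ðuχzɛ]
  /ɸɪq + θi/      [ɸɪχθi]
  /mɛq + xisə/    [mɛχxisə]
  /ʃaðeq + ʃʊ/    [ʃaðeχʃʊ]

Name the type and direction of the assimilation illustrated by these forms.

regressive manner assimilation

The segment that alternates is /q/, which surfaces as [χ] when adjacent to /z/.
The change stop → fricative matches the manner of the following /z/, identifying this as manner assimilation.
Place and voice are unchanged, so the assimilation is partial, not total.
The same holds elsewhere in the data: /q/ → [χ] before /θ/ (stop → fricative, matching a fricative); /q/ → [χ] before /x/ (stop → fricative, matching a fricative); /q/ → [χ] before /ʃ/ (stop → fricative, matching a fricative) — only manner changes, and always toward the following segment.
Since the segment that changes precedes the conditioning segment, the assimilation is regressive.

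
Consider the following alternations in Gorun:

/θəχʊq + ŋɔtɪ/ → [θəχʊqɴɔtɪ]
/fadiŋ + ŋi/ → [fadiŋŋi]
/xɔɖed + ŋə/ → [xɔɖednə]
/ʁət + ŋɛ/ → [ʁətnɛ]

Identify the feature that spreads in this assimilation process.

The segment that alternates is /ŋ/, which surfaces as [ɴ] when adjacent to /q/.
The change velar → uvular matches the place of the preceding /q/, identifying this as place assimilation.
The other alternating forms pattern the same way: /ŋ/ → [n] after /d/ (velar → alveolar, matching alveolar); /ŋ/ → [n] after /t/ (velar → alveolar, matching alveolar) — only place changes, and always toward the preceding segment.
No alternation appears in [fadiŋŋi]: there the adjacent consonants already agree in place (/ŋ/ and /ŋ/ are both velar), so this form is consistent with the same rule.

place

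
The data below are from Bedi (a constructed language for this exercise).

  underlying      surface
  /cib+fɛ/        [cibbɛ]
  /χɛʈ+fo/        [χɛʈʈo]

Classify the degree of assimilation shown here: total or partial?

The segment that alternates is /f/, which surfaces as [b] when adjacent to /b/.
The output [b] is identical to the trigger /b/ — every feature (place, manner, voicing) has been copied — so this is total assimilation.
The other form behaves the same way: /f/ → [ʈ] after /ʈ/ — in each case the output is a copy of the preceding consonant.

total assimilation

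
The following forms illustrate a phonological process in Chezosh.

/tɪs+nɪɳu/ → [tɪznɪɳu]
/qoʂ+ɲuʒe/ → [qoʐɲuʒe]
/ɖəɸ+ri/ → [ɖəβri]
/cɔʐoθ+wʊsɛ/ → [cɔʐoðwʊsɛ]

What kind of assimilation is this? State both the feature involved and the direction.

Comparing underlying and surface forms, /s/ → [z] is the alternation; the neighbouring /n/ is constant.
The change voiceless → voiced matches the voicing of the following /n/, identifying this as voicing assimilation.
Place and manner are unchanged, so the assimilation is partial, not total.
The other alternating forms pattern the same way: /ʂ/ → [ʐ] before /ɲ/ (voiceless → voiced, matching voiced); /ɸ/ → [β] before /r/ (voiceless → voiced, matching voiced); /θ/ → [ð] before /w/ (voiceless → voiced, matching voiced) — only voicing changes, and always toward the following segment.
The trigger is the following segment, so the direction is regressive (anticipatory).

regressive voicing assimilation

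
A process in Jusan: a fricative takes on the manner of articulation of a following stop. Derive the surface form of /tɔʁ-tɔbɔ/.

[tɔɢtɔbɔ]

/ʁ/ is a voiced uvular fricative. The following trigger /t/ is a stop, so /ʁ/ must become a stop as well.
The voiced uvular stop is [ɢ], so /ʁ/ → [ɢ].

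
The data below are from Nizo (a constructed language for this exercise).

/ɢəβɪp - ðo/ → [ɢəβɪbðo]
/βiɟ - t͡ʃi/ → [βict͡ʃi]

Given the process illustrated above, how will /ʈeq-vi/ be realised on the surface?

[ʈeɢvi]

The data show regressive voicing assimilation: /p/ → [b] before /ð/; /ɟ/ → [c] before /t͡ʃ/. In each pair only voicing changes, matching the following consonant, while place and manner stay constant.
The rule targets /q/ (voiceless uvular stop), which sits before the trigger /v/ (voiced).
A voiced uvular stop is [ɢ], so the surface segment is [ɢ].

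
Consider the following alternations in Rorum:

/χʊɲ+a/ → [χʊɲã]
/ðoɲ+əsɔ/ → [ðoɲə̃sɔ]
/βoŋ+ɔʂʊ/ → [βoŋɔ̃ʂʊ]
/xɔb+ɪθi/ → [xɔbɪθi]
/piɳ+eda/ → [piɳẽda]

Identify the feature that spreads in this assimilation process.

The vowel /a/ surfaces as nasalised [ã] next to the preceding nasal /ɲ/ — it has acquired the [+nasal] feature of its neighbour.
Likewise in the remaining data: /ə/ → [ə̃] after /ɲ/; /ɔ/ → [ɔ̃] after /ŋ/; /e/ → [ẽ] after /ɳ/ — each time a vowel is nasalised next to a preceding nasal.
No change occurs in [xɔbɪθi] because the vowel at the boundary is adjacent to an oral consonant, not a nasal (/ɪ/ next to /b/).

nasality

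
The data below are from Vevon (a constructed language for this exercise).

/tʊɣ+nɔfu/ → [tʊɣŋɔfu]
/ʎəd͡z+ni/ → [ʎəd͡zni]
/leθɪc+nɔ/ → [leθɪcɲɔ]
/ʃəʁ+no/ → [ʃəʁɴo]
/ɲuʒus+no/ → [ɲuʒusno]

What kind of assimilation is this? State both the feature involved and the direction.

progressive place assimilation

Underlying /n/ is realised as [ŋ] next to /ɣ/; /ɣ/ itself does not change.
/n/ is alveolar while /ɣ/ is velar; the output [ŋ] is velar, matching the trigger — so the feature that spreads is place.
Manner and voice are unchanged, so the assimilation is partial, not total.
The other alternating forms pattern the same way: /n/ → [ɲ] after /c/ (alveolar → palatal, matching palatal); /n/ → [ɴ] after /ʁ/ (alveolar → uvular, matching uvular) — only place changes, and always toward the preceding segment.
Nothing changes in [ʎəd͡zni], [ɲuʒusno]: there the adjacent consonants already agree in place (/n/ and /d͡z/ are both alveolar; /n/ and /s/ are both alveolar), so these forms are consistent with the same rule.
The trigger is the preceding segment, so the direction is progressive (perseverative).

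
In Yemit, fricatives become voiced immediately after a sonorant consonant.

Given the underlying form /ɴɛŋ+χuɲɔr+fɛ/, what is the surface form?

[ɴɛŋʁuɲɔrvɛ]

The rule targets /χ/ (voiceless uvular fricative), which sits after the trigger /ŋ/ (voiced).
A voiced uvular fricative is [ʁ], so the surface segment is [ʁ].
At the second juncture, /f/ likewise becomes [v] adjacent to /r/.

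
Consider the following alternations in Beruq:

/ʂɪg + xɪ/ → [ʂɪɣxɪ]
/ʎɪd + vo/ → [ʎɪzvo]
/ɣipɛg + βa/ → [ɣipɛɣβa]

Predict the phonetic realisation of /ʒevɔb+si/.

The data show regressive manner assimilation: /g/ → [ɣ] before /x/; /d/ → [z] before /v/; /g/ → [ɣ] before /β/. In each pair only manner changes, matching the following consonant, while place and voice stay constant.
/b/ is a voiced bilabial stop. The following trigger /s/ is a fricative, so /b/ must become a fricative as well.
A voiced bilabial fricative is [β], so the surface segment is [β].

[ʒevɔβsi]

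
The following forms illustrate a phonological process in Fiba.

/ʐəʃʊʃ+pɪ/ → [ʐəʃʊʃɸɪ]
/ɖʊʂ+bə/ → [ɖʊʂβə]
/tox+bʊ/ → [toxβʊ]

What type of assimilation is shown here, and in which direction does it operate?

Underlying /p/ is realised as [ɸ] next to /ʃ/; /ʃ/ itself does not change.
/p/ is a stop while /ʃ/ is a fricative; the output [ɸ] is a fricative, matching the trigger — so the feature that spreads is manner.
Place and voice are unchanged, so the assimilation is partial, not total.
The same holds elsewhere in the data: /b/ → [β] after /ʂ/ (stop → fricative, matching a fricative); /b/ → [β] after /x/ (stop → fricative, matching a fricative) — only manner changes, and always toward the preceding segment.
Since the segment that changes follows the conditioning segment, the assimilation is progressive.

progressive manner assimilation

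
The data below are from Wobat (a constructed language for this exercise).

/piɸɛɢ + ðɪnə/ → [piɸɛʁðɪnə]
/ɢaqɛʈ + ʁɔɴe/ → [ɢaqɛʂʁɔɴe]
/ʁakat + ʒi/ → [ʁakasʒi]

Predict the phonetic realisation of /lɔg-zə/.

[lɔɣzə]

The data show regressive manner assimilation: /ɢ/ → [ʁ] before /ð/; /ʈ/ → [ʂ] before /ʁ/; /t/ → [s] before /ʒ/. In each pair only manner changes, matching the following consonant, while place and voice stay constant.
/g/ is a voiced velar stop. The following trigger /z/ is a fricative, so /g/ must become a fricative as well.
Changing only its manner to fricative gives [ɣ] — the voiced velar fricative.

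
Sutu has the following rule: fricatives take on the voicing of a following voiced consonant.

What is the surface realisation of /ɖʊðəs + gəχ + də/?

The rule targets /s/ (voiceless alveolar fricative), which sits before the trigger /g/ (voiced).
Changing only its voicing to voiced gives [z] — the voiced alveolar fricative.
At the second juncture, /χ/ likewise becomes [ʁ] adjacent to /d/.

[ɖʊðəzgəʁdə]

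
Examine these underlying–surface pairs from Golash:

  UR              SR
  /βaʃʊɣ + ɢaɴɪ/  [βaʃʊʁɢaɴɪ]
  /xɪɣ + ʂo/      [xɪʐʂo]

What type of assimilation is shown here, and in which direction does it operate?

regressive place assimilation

Comparing underlying and surface forms, /ɣ/ → [ʁ] is the alternation; the neighbouring /ɢ/ is constant.
/ɣ/ is velar while /ɢ/ is uvular; the output [ʁ] is uvular, matching the trigger — so the feature that spreads is place.
Manner and voice are unchanged, so the assimilation is partial, not total.
Checking the remaining alternation: /ɣ/ → [ʐ] before /ʂ/ (velar → retroflex, matching retroflex) — only place changes, and always toward the following segment.
The trigger is the following segment, so the direction is regressive (anticipatory).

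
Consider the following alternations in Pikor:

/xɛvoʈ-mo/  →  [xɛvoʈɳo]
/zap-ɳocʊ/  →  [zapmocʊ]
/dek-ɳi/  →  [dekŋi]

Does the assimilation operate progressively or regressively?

progressive

Comparing underlying and surface forms, /m/ → [ɳ] is the alternation; the neighbouring /ʈ/ is constant.
The change bilabial → retroflex matches the place of the preceding /ʈ/, identifying this as place assimilation.
The same holds elsewhere in the data: /ɳ/ → [m] after /p/ (retroflex → bilabial, matching bilabial); /ɳ/ → [ŋ] after /k/ (retroflex → velar, matching velar) — only place changes, and always toward the preceding segment.
The trigger is the preceding segment, so the direction is progressive (perseverative).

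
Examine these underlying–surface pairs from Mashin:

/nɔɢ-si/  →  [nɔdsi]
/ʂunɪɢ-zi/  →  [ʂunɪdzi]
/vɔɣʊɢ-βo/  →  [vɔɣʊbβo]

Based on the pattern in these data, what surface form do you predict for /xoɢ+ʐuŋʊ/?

The data show regressive place assimilation: /ɢ/ → [d] before /s/; /ɢ/ → [d] before /z/; /ɢ/ → [b] before /β/. In each pair only place changes, matching the following consonant, while manner and voice stay constant.
/ɢ/ is a voiced uvular stop. The following trigger /ʐ/ is retroflex, so /ɢ/ must become retroflex as well.
The voiced retroflex stop is [ɖ], so /ɢ/ → [ɖ].

[xoɖʐuŋʊ]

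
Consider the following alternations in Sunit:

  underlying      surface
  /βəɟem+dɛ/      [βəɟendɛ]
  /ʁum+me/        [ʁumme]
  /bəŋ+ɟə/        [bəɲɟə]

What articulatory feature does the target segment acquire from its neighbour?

Underlying /m/ is realised as [n] next to /d/; /d/ itself does not change.
The change bilabial → alveolar matches the place of the following /d/, identifying this as place assimilation.
Checking the remaining alternation: /ŋ/ → [ɲ] before /ɟ/ (velar → palatal, matching palatal) — only place changes, and always toward the following segment.
Nothing changes in [ʁumme]: there the adjacent consonants already agree in place (/m/ and /m/ are both bilabial), so this form is consistent with the same rule.

place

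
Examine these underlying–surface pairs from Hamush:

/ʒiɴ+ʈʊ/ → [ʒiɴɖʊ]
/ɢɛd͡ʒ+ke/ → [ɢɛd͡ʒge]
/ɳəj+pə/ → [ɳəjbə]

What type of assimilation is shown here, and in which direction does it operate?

progressive voicing assimilation

Underlying /ʈ/ is realised as [ɖ] next to /ɴ/; /ɴ/ itself does not change.
/ʈ/ is voiceless while /ɴ/ is voiced; the output [ɖ] is voiced, matching the trigger — so the feature that spreads is voicing.
Place and manner are unchanged, so the assimilation is partial, not total.
The same holds elsewhere in the data: /k/ → [g] after /d͡ʒ/ (voiceless → voiced, matching voiced); /p/ → [b] after /j/ (voiceless → voiced, matching voiced) — only voicing changes, and always toward the preceding segment.
The trigger is the preceding segment, so the direction is progressive (perseverative).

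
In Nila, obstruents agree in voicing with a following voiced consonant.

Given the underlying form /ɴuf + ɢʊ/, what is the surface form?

[ɴuvɢʊ]

/f/ is a voiceless labiodental fricative. The following trigger /ɢ/ is voiced, so /f/ must become voiced as well.
Changing only its voicing to voiced gives [v] — the voiced labiodental fricative.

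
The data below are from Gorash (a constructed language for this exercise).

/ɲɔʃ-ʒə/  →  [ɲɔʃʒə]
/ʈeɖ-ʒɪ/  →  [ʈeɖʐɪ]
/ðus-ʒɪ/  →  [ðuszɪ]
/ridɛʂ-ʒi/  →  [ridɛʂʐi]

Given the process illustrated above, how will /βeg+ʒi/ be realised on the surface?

[βegɣi]

The data show progressive place assimilation: /ʒ/ → [ʐ] after /ɖ/; /ʒ/ → [z] after /s/; /ʒ/ → [ʐ] after /ʂ/. In each pair only place changes, matching the preceding consonant, while manner and voice stay constant.
Nothing changes in [ɲɔʃʒə]: there the adjacent consonants already agree in place (/ʒ/ and /ʃ/ are both postalveolar), so this form is consistent with the same rule.
The rule targets /ʒ/ (voiced postalveolar fricative), which sits after the trigger /g/ (velar).
A voiced velar fricative is [ɣ], so the surface segment is [ɣ].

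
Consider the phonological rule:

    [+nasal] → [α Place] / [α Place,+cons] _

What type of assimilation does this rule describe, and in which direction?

progressive place assimilation

The shared variable α links the value of the place features (abbreviated [Place]) on the target to the same value on the neighbouring segment, so place is the feature that assimilates.
The conditioning segment sits to the left of the focus bar, meaning the trigger precedes the segment that changes — progressive assimilation.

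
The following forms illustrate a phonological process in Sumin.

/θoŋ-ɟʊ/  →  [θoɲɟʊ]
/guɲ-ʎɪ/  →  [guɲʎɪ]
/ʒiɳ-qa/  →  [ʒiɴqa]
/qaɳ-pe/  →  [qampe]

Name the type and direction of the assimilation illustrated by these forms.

regressive place assimilation

Comparing underlying and surface forms, /ŋ/ → [ɲ] is the alternation; the neighbouring /ɟ/ is constant.
The change velar → palatal matches the place of the following /ɟ/, identifying this as place assimilation.
Manner and voice are unchanged, so the assimilation is partial, not total.
Checking the remaining alternations: /ɳ/ → [ɴ] before /q/ (retroflex → uvular, matching uvular); /ɳ/ → [m] before /p/ (retroflex → bilabial, matching bilabial) — only place changes, and always toward the following segment.
Nothing changes in [guɲʎɪ]: there the adjacent consonants already agree in place (/ɲ/ and /ʎ/ are both palatal), so this form is consistent with the same rule.
The trigger is the following segment, so the direction is regressive (anticipatory).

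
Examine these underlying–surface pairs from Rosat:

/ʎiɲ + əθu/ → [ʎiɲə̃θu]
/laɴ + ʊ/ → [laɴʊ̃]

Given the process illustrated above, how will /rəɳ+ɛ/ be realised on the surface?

[rəɳɛ̃]

The data show progressive nasality assimilation (vowel nasalisation): /ə/ → [ə̃] after /ɲ/; /ʊ/ → [ʊ̃] after /ɴ/ — a vowel is nasalised by an immediately preceding nasal consonant.
/ɛ/ sits next to the nasal /ɳ/ and is therefore nasalised to [ɛ̃].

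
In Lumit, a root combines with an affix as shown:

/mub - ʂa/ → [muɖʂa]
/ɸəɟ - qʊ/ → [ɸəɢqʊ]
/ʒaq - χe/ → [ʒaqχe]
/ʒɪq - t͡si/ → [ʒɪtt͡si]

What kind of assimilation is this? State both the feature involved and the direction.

regressive place assimilation

Underlying /b/ is realised as [ɖ] next to /ʂ/; /ʂ/ itself does not change.
The change bilabial → retroflex matches the place of the following /ʂ/, identifying this as place assimilation.
Manner and voice are unchanged, so the assimilation is partial, not total.
The same holds elsewhere in the data: /ɟ/ → [ɢ] before /q/ (palatal → uvular, matching uvular); /q/ → [t] before /t͡s/ (uvular → alveolar, matching alveolar) — only place changes, and always toward the following segment.
Nothing changes in [ʒaqχe]: there the adjacent consonants already agree in place (/q/ and /χ/ are both uvular), so this form is consistent with the same rule.
The trigger is the following segment, so the direction is regressive (anticipatory).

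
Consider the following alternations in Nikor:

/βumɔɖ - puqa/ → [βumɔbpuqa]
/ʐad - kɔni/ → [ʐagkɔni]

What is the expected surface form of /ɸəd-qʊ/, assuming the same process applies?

The data show regressive place assimilation: /ɖ/ → [b] before /p/; /d/ → [g] before /k/. In each pair only place changes, matching the following consonant, while manner and voice stay constant.
The rule targets /d/ (voiced alveolar stop), which sits before the trigger /q/ (uvular).
The voiced uvular stop is [ɢ], so /d/ → [ɢ].

[ɸəɢqʊ]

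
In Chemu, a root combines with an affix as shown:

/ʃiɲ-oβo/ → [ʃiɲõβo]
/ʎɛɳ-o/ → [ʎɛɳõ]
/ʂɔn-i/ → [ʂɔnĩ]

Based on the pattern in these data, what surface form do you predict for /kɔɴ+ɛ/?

[kɔɴɛ̃]

The data show progressive nasality assimilation (vowel nasalisation): /o/ → [õ] after /ɲ/; /o/ → [õ] after /ɳ/; /i/ → [ĩ] after /n/ — a vowel is nasalised by an immediately preceding nasal consonant.
/ɛ/ sits next to the nasal /ɴ/ and is therefore nasalised to [ɛ̃].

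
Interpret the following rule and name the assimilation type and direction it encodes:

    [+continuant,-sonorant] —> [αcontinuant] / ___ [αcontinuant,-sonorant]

regressive manner assimilation

The rule copies [continuant] (continuancy) from the environment onto the target fricatives; since [±continuant] encodes the stop/fricative manner contrast, the assimilating dimension is manner.
The conditioning segment sits to the right of the focus bar, meaning the trigger follows the segment that changes — regressive assimilation.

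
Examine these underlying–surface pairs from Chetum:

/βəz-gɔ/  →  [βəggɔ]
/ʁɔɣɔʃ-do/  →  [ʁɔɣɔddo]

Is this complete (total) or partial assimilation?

The segment that alternates is /z/, which surfaces as [g] when adjacent to /g/.
The output [g] is identical to the trigger /g/ — every feature (place, manner, voicing) has been copied — so this is total assimilation.
The remaining alternation confirms this: /ʃ/ → [d] before /d/ — in each case the output is a copy of the following consonant.

total assimilation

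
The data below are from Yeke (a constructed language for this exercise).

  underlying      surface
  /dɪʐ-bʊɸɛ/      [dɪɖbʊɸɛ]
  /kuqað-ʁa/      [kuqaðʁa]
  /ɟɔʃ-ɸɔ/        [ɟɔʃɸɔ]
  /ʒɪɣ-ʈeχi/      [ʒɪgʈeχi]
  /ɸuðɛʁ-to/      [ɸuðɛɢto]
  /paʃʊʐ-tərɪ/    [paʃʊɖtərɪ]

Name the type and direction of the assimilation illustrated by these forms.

regressive manner assimilation

Comparing underlying and surface forms, /ʐ/ → [ɖ] is the alternation; the neighbouring /b/ is constant.
/ʐ/ is a fricative while /b/ is a stop; the output [ɖ] is a stop, matching the trigger — so the feature that spreads is manner.
Place and voice are unchanged, so the assimilation is partial, not total.
The other alternating forms pattern the same way: /ɣ/ → [g] before /ʈ/ (fricative → stop, matching a stop); /ʁ/ → [ɢ] before /t/ (fricative → stop, matching a stop); /ʐ/ → [ɖ] before /t/ (fricative → stop, matching a stop) — only manner changes, and always toward the following segment.
No alternation appears in [kuqaðʁa], [ɟɔʃɸɔ]: there the adjacent consonants already agree in manner (/ð/ and /ʁ/ are both fricatives; /ʃ/ and /ɸ/ are both fricatives), so these forms are consistent with the same rule.
Since the segment that changes precedes the conditioning segment, the assimilation is regressive.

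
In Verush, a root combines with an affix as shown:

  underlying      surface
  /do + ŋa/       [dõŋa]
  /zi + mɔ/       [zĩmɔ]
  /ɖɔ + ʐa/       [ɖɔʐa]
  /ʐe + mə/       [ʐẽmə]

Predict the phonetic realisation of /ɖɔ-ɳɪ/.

The data show regressive nasality assimilation (vowel nasalisation): /o/ → [õ] before /ŋ/; /i/ → [ĩ] before /m/; /e/ → [ẽ] before /m/ — a vowel is nasalised by an immediately following nasal consonant.
No change occurs in [ɖɔʐa] because the vowel at the boundary is adjacent to an oral consonant, not a nasal (/ɔ/ next to /ʐ/).
/ɔ/ sits next to the nasal /ɳ/ and is therefore nasalised to [ɔ̃].

[ɖɔ̃ɳɪ]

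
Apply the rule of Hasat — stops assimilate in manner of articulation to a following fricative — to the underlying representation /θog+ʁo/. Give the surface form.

[θoɣʁo]

The rule targets /g/ (voiced velar stop), which sits before the trigger /ʁ/ (fricative).
The voiced velar fricative is [ɣ], so /g/ → [ɣ].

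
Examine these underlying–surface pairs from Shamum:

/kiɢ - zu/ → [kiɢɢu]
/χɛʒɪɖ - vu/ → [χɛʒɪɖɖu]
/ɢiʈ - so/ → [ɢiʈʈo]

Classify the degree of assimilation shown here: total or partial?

Comparing underlying and surface forms, /z/ → [ɢ] is the alternation; the neighbouring /ɢ/ is constant.
The output [ɢ] is identical to the trigger /ɢ/ — every feature (place, manner, voicing) has been copied — so this is total assimilation.
The remaining alternations confirm this: /v/ → [ɖ] after /ɖ/; /s/ → [ʈ] after /ʈ/ — in each case the output is a copy of the preceding consonant.

total assimilation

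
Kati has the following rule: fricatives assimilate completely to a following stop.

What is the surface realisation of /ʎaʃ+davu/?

/ʃ/ is the segment targeted by the rule; it sits immediately before /d/, so it assimilates completely and surfaces as [d].

[ʎaddavu]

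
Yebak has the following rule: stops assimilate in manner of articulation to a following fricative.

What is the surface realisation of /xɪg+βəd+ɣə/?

/g/ is a voiced velar stop. The following trigger /β/ is a fricative, so /g/ must become a fricative as well.
Changing only its manner to fricative gives [ɣ] — the voiced velar fricative.
The same rule applies at the second boundary: /d/ → [z] next to /ɣ/.

[xɪɣβəzɣə]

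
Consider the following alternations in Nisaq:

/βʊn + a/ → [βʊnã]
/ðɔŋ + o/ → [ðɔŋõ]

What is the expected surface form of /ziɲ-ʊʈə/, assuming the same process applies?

[ziɲʊ̃ʈə]

The data show progressive nasality assimilation (vowel nasalisation): /a/ → [ã] after /n/; /o/ → [õ] after /ŋ/ — a vowel is nasalised by an immediately preceding nasal consonant.
The vowel /ʊ/ is adjacent to the preceding nasal /ɲ/, so it acquires [+nasal] and surfaces as [ʊ̃].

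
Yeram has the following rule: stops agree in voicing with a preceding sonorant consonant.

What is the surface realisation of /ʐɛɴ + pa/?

/p/ is a voiceless bilabial stop. The preceding trigger /ɴ/ is voiced, so /p/ must become voiced as well.
Changing only its voicing to voiced gives [b] — the voiced bilabial stop.

[ʐɛɴba]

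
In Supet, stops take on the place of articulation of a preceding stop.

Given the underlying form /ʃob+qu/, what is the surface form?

[ʃobpu]

/q/ is a voiceless uvular stop. The preceding trigger /b/ is bilabial, so /q/ must become bilabial as well.
The voiceless bilabial stop is [p], so /q/ → [p].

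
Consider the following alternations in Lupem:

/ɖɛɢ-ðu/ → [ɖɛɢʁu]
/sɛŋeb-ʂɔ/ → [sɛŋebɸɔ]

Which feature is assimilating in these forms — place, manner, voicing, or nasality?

Comparing underlying and surface forms, /ð/ → [ʁ] is the alternation; the neighbouring /ɢ/ is constant.
/ð/ is dental while /ɢ/ is uvular; the output [ʁ] is uvular, matching the trigger — so the feature that spreads is place.
Checking the remaining alternation: /ʂ/ → [ɸ] after /b/ (retroflex → bilabial, matching bilabial) — only place changes, and always toward the preceding segment.

place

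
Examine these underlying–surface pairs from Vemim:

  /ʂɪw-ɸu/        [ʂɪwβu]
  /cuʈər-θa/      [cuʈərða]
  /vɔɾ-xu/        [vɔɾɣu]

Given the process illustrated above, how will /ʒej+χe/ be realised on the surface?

[ʒejʁe]

The data show progressive voicing assimilation: /ɸ/ → [β] after /w/; /θ/ → [ð] after /r/; /x/ → [ɣ] after /ɾ/. In each pair only voicing changes, matching the preceding consonant, while place and manner stay constant.
The rule targets /χ/ (voiceless uvular fricative), which sits after the trigger /j/ (voiced).
A voiced uvular fricative is [ʁ], so the surface segment is [ʁ].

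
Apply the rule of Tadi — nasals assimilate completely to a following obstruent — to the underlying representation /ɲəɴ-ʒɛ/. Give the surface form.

[ɲəʒʒɛ]

/ɴ/ is the segment targeted by the rule; it sits immediately before /ʒ/, so it assimilates completely and surfaces as [ʒ].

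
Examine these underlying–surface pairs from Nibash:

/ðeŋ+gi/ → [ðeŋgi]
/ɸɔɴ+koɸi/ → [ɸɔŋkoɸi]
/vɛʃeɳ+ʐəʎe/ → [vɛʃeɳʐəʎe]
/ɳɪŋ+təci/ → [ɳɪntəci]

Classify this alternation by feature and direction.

Comparing underlying and surface forms, /ɴ/ → [ŋ] is the alternation; the neighbouring /k/ is constant.
/ɴ/ is uvular while /k/ is velar; the output [ŋ] is velar, matching the trigger — so the feature that spreads is place.
Manner and voice are unchanged, so the assimilation is partial, not total.
Checking the remaining alternation: /ŋ/ → [n] before /t/ (velar → alveolar, matching alveolar) — only place changes, and always toward the following segment.
No alternation appears in [ðeŋgi], [vɛʃeɳʐəʎe]: there the adjacent consonants already agree in place (/ŋ/ and /g/ are both velar; /ɳ/ and /ʐ/ are both retroflex), so these forms are consistent with the same rule.
The trigger is the following segment, so the direction is regressive (anticipatory).

regressive place assimilation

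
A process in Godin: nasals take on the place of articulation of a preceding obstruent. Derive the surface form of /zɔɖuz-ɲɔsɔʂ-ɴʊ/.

[zɔɖuznɔsɔʂɳʊ]

/ɲ/ is a voiced palatal nasal. The preceding trigger /z/ is alveolar, so /ɲ/ must become alveolar as well.
Changing only its place to alveolar gives [n] — the voiced alveolar nasal.
At the second juncture, /ɴ/ likewise becomes [ɳ] adjacent to /ʂ/.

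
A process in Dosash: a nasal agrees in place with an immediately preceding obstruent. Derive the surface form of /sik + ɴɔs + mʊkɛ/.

/ɴ/ is a voiced uvular nasal. The preceding trigger /k/ is velar, so /ɴ/ must become velar as well.
Changing only its place to velar gives [ŋ] — the voiced velar nasal.
At the second juncture, /m/ likewise becomes [n] adjacent to /s/.

[sikŋɔsnʊkɛ]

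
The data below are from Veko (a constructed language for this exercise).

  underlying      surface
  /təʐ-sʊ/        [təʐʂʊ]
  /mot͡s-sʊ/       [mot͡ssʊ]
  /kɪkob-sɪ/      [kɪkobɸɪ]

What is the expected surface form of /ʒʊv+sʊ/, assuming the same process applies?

The data show progressive place assimilation: /s/ → [ʂ] after /ʐ/; /s/ → [ɸ] after /b/. In each pair only place changes, matching the preceding consonant, while manner and voice stay constant.
Nothing changes in [mot͡ssʊ]: there the adjacent consonants already agree in place (/s/ and /t͡s/ are both alveolar), so this form is consistent with the same rule.
/s/ is a voiceless alveolar fricative. The preceding trigger /v/ is labiodental, so /s/ must become labiodental as well.
Changing only its place to labiodental gives [f] — the voiceless labiodental fricative.

[ʒʊvfʊ]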